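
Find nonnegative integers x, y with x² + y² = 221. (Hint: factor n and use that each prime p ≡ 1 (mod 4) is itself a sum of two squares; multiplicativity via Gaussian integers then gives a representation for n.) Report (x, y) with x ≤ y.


Step 1: Factor n = 221 = 13 · 17.
Step 2: Check the mod-4 condition on each prime factor: 13 ≡ 1 (mod 4), exponent 1; 17 ≡ 1 (mod 4), exponent 1.
All primes ≡ 3 (mod 4) appear to even exponent (or don't appear), so by the two-squares theorem n IS expressible as a sum of two squares.
Step 3: Build a representation. Here n = 13 · 17 is a product of primes ≡ 1 (mod 4). Each prime p ≡ 1 (mod 4) is itself a sum of two squares; find a² by testing p − a² for a perfect square:
  13: 13 − 1² = 12, 13 − 2² = 9 = 3² ⇒ 13 = 2² + 3².
  17: 17 − 1² = 16 = 4² ⇒ 17 = 1² + 4².
  Combine using the Brahmagupta–Fibonacci identity (a² + b²)(c² + d²) = (ac − bd)² + (ad + bc)² = (ac + bd)² + (ad − bc)²:
  13 · 17 = 221: from (2² + 3²)(1² + 4²), take (2·1 − 3·4, 2·4 + 3·1) = (2 − 12, 8 + 3) = (-10, 11); dropping signs (only squares matter) gives (10, 11); check 10² + 11² = 100 + 121 = 221 ✓.
Step 4: Order so x ≤ y and verify: 10² + 11² = 100 + 121 = 221 = n. ✓

n = 221 = 10² + 11² (one valid representation with x ≤ y).


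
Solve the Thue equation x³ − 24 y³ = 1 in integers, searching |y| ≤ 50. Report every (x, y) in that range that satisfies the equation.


The equation is x³ - 24y³ = 1. For fixed y, x³ = 24·y³ + 1, so a solution requires the RHS to be a perfect cube.
Strategy: iterate y from -50 to 50, compute RHS = 24·y³ + 1, and check whether it is a (positive or negative) perfect cube.
Check small values of y:
  y = 0: RHS = 1 = (1)³ ⇒ x = 1 works.
  y = 1: RHS = 25 is not a perfect cube.
  y = -1: RHS = -23 is not a perfect cube.
  y = 2: RHS = 193 is not a perfect cube.
  y = -2: RHS = -191 is not a perfect cube.
  y = 3: RHS = 649 is not a perfect cube.
  y = -3: RHS = -647 is not a perfect cube.
Continuing the search up to |y| = 50 finds no further solutions beyond those listed.
Collected solutions: (1, 0).

Solutions (with |y| ≤ 50): (1, 0).


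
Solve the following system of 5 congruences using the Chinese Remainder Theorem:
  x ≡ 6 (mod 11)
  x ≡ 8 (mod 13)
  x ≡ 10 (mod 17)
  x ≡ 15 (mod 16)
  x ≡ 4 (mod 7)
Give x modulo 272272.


Product of moduli M = 11 · 13 · 17 · 16 · 7 = 272272.
Merge one congruence at a time:
  Start: x ≡ 6 (mod 11).
  Combine with x ≡ 8 (mod 13); new modulus lcm = 143.
    Write x = 6 + 11·t and substitute into x ≡ 8 (mod 13): 11·t ≡ 8 − 6 = 2 (mod 13).
    The inverse of 11 mod 13 is 6 (since 11·6 = 66 = 5·13 + 1), so t ≡ 6·2 = 12 ≡ 12 (mod 13).
    Then x = 6 + 11·12 = 138, valid modulo lcm(11, 13) = 143: x ≡ 138 (mod 143).
  Combine with x ≡ 10 (mod 17); new modulus lcm = 2431.
    Write x = 138 + 143·t and substitute into x ≡ 10 (mod 17): 143·t ≡ 10 − 138 = -128 (mod 17).
    Reduce coefficients mod 17: 7·t ≡ 8 (mod 17).
    The inverse of 7 mod 17 is 5 (since 7·5 = 35 = 2·17 + 1), so t ≡ 5·8 = 40 ≡ 6 (mod 17).
    Then x = 138 + 143·6 = 996, valid modulo lcm(143, 17) = 2431: x ≡ 996 (mod 2431).
  Combine with x ≡ 15 (mod 16); new modulus lcm = 38896.
    Write x = 996 + 2431·t and substitute into x ≡ 15 (mod 16): 2431·t ≡ 15 − 996 = -981 (mod 16).
    Reduce coefficients mod 16: 15·t ≡ 11 (mod 16).
    The inverse of 15 mod 16 is 15 (since 15·15 = 225 = 14·16 + 1), so t ≡ 15·11 = 165 ≡ 5 (mod 16).
    Then x = 996 + 2431·5 = 13151, valid modulo lcm(2431, 16) = 38896: x ≡ 13151 (mod 38896).
  Combine with x ≡ 4 (mod 7); new modulus lcm = 272272.
    Write x = 13151 + 38896·t and substitute into x ≡ 4 (mod 7): 38896·t ≡ 4 − 13151 = -13147 (mod 7).
    Reduce coefficients mod 7: 4·t ≡ 6 (mod 7).
    The inverse of 4 mod 7 is 2 (since 4·2 = 8 = 1·7 + 1), so t ≡ 2·6 = 12 ≡ 5 (mod 7).
    Then x = 13151 + 38896·5 = 207631, valid modulo lcm(38896, 7) = 272272: x ≡ 207631 (mod 272272).
Verify against each original: 207631 mod 11 = 6, 207631 mod 13 = 8, 207631 mod 17 = 10, 207631 mod 16 = 15, 207631 mod 7 = 4.

x ≡ 207631 (mod 272272).


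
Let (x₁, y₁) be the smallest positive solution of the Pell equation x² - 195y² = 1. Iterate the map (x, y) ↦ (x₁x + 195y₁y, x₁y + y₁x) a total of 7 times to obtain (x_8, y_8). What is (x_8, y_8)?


Step 1: Find the fundamental solution (x₁, y₁) of x² - 195y² = 1.
  Expand √195 as a continued fraction. a₀ = ⌊√195⌋ = 13; iterate m_{k+1} = d_k·a_k − m_k, d_{k+1} = (195 − m_{k+1}²)/d_k, a_{k+1} = ⌊(a₀ + m_{k+1})/d_{k+1}⌋ (starting m₀ = 0, d₀ = 1), with convergents p_k = a_k·p_{k-1} + p_{k-2}, q_k = a_k·q_{k-1} + q_{k-2} (p₋₁ = 1, q₋₁ = 0):
  k = 0: a₀ = 13; p₀/q₀ = 13/1; p₀² − 195·q₀² = 169 − 195 = -26.
  k = 1: m = 13, d = 26, a = ⌊(13 + 13)/26⌋ = 1; p/q = (1·13 + 1)/(1·1 + 0) = 14/1; p² − 195·q² = 196 − 195 = 1.
  The first convergent with p² − 195·q² = 1 gives the fundamental solution (x₁, y₁) = (14, 1).
Step 2: Apply the recurrence (x_{n+1}, y_{n+1}) = (x₁x_n + 195y₁y_n, x₁y_n + y₁x_n) repeatedly.
  From (x_1, y_1) = (14, 1): x_2 = 14·14 + 195·1·1 = 391; y_2 = 14·1 + 1·14 = 28.
  From (x_2, y_2) = (391, 28): x_3 = 14·391 + 195·1·28 = 10934; y_3 = 14·28 + 1·391 = 783.
  From (x_3, y_3) = (10934, 783): x_4 = 14·10934 + 195·1·783 = 305761; y_4 = 14·783 + 1·10934 = 21896.
  From (x_4, y_4) = (305761, 21896): x_5 = 14·305761 + 195·1·21896 = 8550374; y_5 = 14·21896 + 1·305761 = 612305.
  From (x_5, y_5) = (8550374, 612305): x_6 = 14·8550374 + 195·1·612305 = 239104711; y_6 = 14·612305 + 1·8550374 = 17122644.
  From (x_6, y_6) = (239104711, 17122644): x_7 = 14·239104711 + 195·1·17122644 = 6686381534; y_7 = 14·17122644 + 1·239104711 = 478821727.
  From (x_7, y_7) = (6686381534, 478821727): x_8 = 14·6686381534 + 195·1·478821727 = 186979578241; y_8 = 14·478821727 + 1·6686381534 = 13389885712.
Step 3: Verify x_8² - 195·y_8² = 34961362679182240654081 - 34961362679182240654080 = 1 (should be 1). ✓

(x_1, y_1) = (14, 1); (x_8, y_8) = (186979578241, 13389885712).


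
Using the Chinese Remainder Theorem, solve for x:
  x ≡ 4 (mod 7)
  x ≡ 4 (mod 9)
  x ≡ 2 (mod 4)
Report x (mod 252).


Moduli 7, 9, 4 are pairwise coprime; by CRT there is a unique solution modulo M = 7 · 9 · 4 = 252.
Solve pairwise, accumulating the modulus:
  Start with x ≡ 4 (mod 7).
  Combine with x ≡ 4 (mod 9): since gcd(7, 9) = 1, we get a unique residue mod 63.
    Write x = 4 + 7·t and substitute into x ≡ 4 (mod 9): 7·t ≡ 4 − 4 = 0 (mod 9).
    The inverse of 7 mod 9 is 4 (since 7·4 = 28 = 3·9 + 1), so t ≡ 4·0 = 0 ≡ 0 (mod 9).
    Then x = 4 + 7·0 = 4, valid modulo lcm(7, 9) = 63: x ≡ 4 (mod 63).
  Combine with x ≡ 2 (mod 4): since gcd(63, 4) = 1, we get a unique residue mod 252.
    Write x = 4 + 63·t and substitute into x ≡ 2 (mod 4): 63·t ≡ 2 − 4 = -2 (mod 4).
    Reduce coefficients mod 4: 3·t ≡ 2 (mod 4).
    The inverse of 3 mod 4 is 3 (since 3·3 = 9 = 2·4 + 1), so t ≡ 3·2 = 6 ≡ 2 (mod 4).
    Then x = 4 + 63·2 = 130, valid modulo lcm(63, 4) = 252: x ≡ 130 (mod 252).
Verify: 130 mod 7 = 4 ✓, 130 mod 9 = 4 ✓, 130 mod 4 = 2 ✓.

x ≡ 130 (mod 252).


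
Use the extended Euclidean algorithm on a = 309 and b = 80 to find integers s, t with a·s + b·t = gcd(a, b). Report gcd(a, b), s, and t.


Euclidean algorithm on (309, 80) — divide until remainder is 0:
  309 = 3 · 80 + 69
  80 = 1 · 69 + 11
  69 = 6 · 11 + 3
  11 = 3 · 3 + 2
  3 = 1 · 2 + 1
  2 = 2 · 1 + 0
gcd(309, 80) = 1.
Track Bezout coefficients alongside the remainders: start with r₀ = 309 = a·1 + b·0 (s = 1, t = 0) and r₁ = 80 = a·0 + b·1 (s = 0, t = 1); each new remainder r_{k+1} = r_{k-1} − q_k·r_k inherits s_{k+1} = s_{k-1} − q_k·s_k, t_{k+1} = t_{k-1} − q_k·t_k, so r_k = a·s_k + b·t_k at every step:
  q = 3: r = 69, s = 1 − 3·0 = 1, t = 0 − 3·1 = -3  (check: 309·1 + 80·(-3) = 69)
  q = 1: r = 11, s = 0 − 1·1 = -1, t = 1 − 1·(-3) = 4  (check: 309·(-1) + 80·4 = 11)
  q = 6: r = 3, s = 1 − 6·(-1) = 7, t = -3 − 6·4 = -27  (check: 309·7 + 80·(-27) = 3)
  q = 3: r = 2, s = -1 − 3·7 = -22, t = 4 − 3·(-27) = 85  (check: 309·(-22) + 80·85 = 2)
  q = 1: r = 1, s = 7 − 1·(-22) = 29, t = -27 − 1·85 = -112  (check: 309·29 + 80·(-112) = 1)
The row with r = 1 (the gcd) gives the Bezout coefficients s = 29, t = -112.
Result: 309 · (29) + 80 · (-112) = 1.

gcd(309, 80) = 1; s = 29, t = -112 (check: 309·29 + 80·(-112) = 1).


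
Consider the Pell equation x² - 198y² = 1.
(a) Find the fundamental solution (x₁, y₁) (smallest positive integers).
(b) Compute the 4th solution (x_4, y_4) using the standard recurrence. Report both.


Step 1: Find the fundamental solution (x₁, y₁) of x² - 198y² = 1.
  Expand √198 as a continued fraction. a₀ = ⌊√198⌋ = 14; iterate m_{k+1} = d_k·a_k − m_k, d_{k+1} = (198 − m_{k+1}²)/d_k, a_{k+1} = ⌊(a₀ + m_{k+1})/d_{k+1}⌋ (starting m₀ = 0, d₀ = 1), with convergents p_k = a_k·p_{k-1} + p_{k-2}, q_k = a_k·q_{k-1} + q_{k-2} (p₋₁ = 1, q₋₁ = 0):
  k = 0: a₀ = 14; p₀/q₀ = 14/1; p₀² − 198·q₀² = 196 − 198 = -2.
  k = 1: m = 14, d = 2, a = ⌊(14 + 14)/2⌋ = 14; p/q = (14·14 + 1)/(14·1 + 0) = 197/14; p² − 198·q² = 38809 − 38808 = 1.
  The first convergent with p² − 198·q² = 1 gives the fundamental solution (x₁, y₁) = (197, 14).
Step 2: Apply the recurrence (x_{n+1}, y_{n+1}) = (x₁x_n + 198y₁y_n, x₁y_n + y₁x_n) repeatedly.
  From (x_1, y_1) = (197, 14): x_2 = 197·197 + 198·14·14 = 77617; y_2 = 197·14 + 14·197 = 5516.
  From (x_2, y_2) = (77617, 5516): x_3 = 197·77617 + 198·14·5516 = 30580901; y_3 = 197·5516 + 14·77617 = 2173290.
  From (x_3, y_3) = (30580901, 2173290): x_4 = 197·30580901 + 198·14·2173290 = 12048797377; y_4 = 197·2173290 + 14·30580901 = 856270744.
Step 3: Verify x_4² - 198·y_4² = 145173518232002080129 - 145173518232002080128 = 1 (should be 1). ✓

(x_1, y_1) = (197, 14); (x_4, y_4) = (12048797377, 856270744).


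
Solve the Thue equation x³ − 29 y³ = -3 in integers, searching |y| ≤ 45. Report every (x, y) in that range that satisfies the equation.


The equation is x³ - 29y³ = -3. For fixed y, x³ = 29·y³ − 3, so a solution requires the RHS to be a perfect cube.
Strategy: iterate y from -45 to 45, compute RHS = 29·y³ − 3, and check whether it is a (positive or negative) perfect cube.
Check small values of y:
  y = 0: RHS = -3 is not a perfect cube.
  y = 1: RHS = 26 is not a perfect cube.
  y = -1: RHS = -32 is not a perfect cube.
  y = 2: RHS = 229 is not a perfect cube.
  y = -2: RHS = -235 is not a perfect cube.
  y = 3: RHS = 780 is not a perfect cube.
  y = -3: RHS = -786 is not a perfect cube.
Continuing the search up to |y| = 45 finds no solutions either.
No (x, y) in the scanned range satisfies the equation.

No integer solutions with |y| ≤ 45.


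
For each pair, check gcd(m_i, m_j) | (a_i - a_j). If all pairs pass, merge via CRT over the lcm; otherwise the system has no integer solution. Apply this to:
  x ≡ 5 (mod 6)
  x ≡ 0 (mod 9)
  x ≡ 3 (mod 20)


Moduli 6, 9, 20 are not pairwise coprime, so CRT works modulo lcm(m_i) when all pairwise compatibility conditions hold.
Pairwise compatibility: gcd(m_i, m_j) must divide a_i - a_j for every pair.
Merge one congruence at a time:
  Start: x ≡ 5 (mod 6).
  Combine with x ≡ 0 (mod 9): gcd(6, 9) = 3, and 0 - 5 = -5 is NOT divisible by 3.
    ⇒ system is inconsistent (no integer solution).

No solution (the system is inconsistent).


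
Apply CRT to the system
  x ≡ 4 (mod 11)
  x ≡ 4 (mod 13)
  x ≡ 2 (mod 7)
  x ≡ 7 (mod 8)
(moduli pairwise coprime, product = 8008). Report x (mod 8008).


Product of moduli M = 11 · 13 · 7 · 8 = 8008.
Merge one congruence at a time:
  Start: x ≡ 4 (mod 11).
  Combine with x ≡ 4 (mod 13); new modulus lcm = 143.
    Write x = 4 + 11·t and substitute into x ≡ 4 (mod 13): 11·t ≡ 4 − 4 = 0 (mod 13).
    The inverse of 11 mod 13 is 6 (since 11·6 = 66 = 5·13 + 1), so t ≡ 6·0 = 0 ≡ 0 (mod 13).
    Then x = 4 + 11·0 = 4, valid modulo lcm(11, 13) = 143: x ≡ 4 (mod 143).
  Combine with x ≡ 2 (mod 7); new modulus lcm = 1001.
    Write x = 4 + 143·t and substitute into x ≡ 2 (mod 7): 143·t ≡ 2 − 4 = -2 (mod 7).
    Reduce coefficients mod 7: 3·t ≡ 5 (mod 7).
    The inverse of 3 mod 7 is 5 (since 3·5 = 15 = 2·7 + 1), so t ≡ 5·5 = 25 ≡ 4 (mod 7).
    Then x = 4 + 143·4 = 576, valid modulo lcm(143, 7) = 1001: x ≡ 576 (mod 1001).
  Combine with x ≡ 7 (mod 8); new modulus lcm = 8008.
    Write x = 576 + 1001·t and substitute into x ≡ 7 (mod 8): 1001·t ≡ 7 − 576 = -569 (mod 8).
    Reduce coefficients mod 8: 1·t ≡ 7 (mod 8).
    So t ≡ 7 (mod 8).
    Then x = 576 + 1001·7 = 7583, valid modulo lcm(1001, 8) = 8008: x ≡ 7583 (mod 8008).
Verify against each original: 7583 mod 11 = 4, 7583 mod 13 = 4, 7583 mod 7 = 2, 7583 mod 8 = 7.

x ≡ 7583 (mod 8008).


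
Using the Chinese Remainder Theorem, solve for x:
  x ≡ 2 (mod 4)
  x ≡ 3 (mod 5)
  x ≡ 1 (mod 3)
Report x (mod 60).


Moduli 4, 5, 3 are pairwise coprime; by CRT there is a unique solution modulo M = 4 · 5 · 3 = 60.
Solve pairwise, accumulating the modulus:
  Start with x ≡ 2 (mod 4).
  Combine with x ≡ 3 (mod 5): since gcd(4, 5) = 1, we get a unique residue mod 20.
    Write x = 2 + 4·t and substitute into x ≡ 3 (mod 5): 4·t ≡ 3 − 2 = 1 (mod 5).
    The inverse of 4 mod 5 is 4 (since 4·4 = 16 = 3·5 + 1), so t ≡ 4·1 = 4 ≡ 4 (mod 5).
    Then x = 2 + 4·4 = 18, valid modulo lcm(4, 5) = 20: x ≡ 18 (mod 20).
  Combine with x ≡ 1 (mod 3): since gcd(20, 3) = 1, we get a unique residue mod 60.
    Write x = 18 + 20·t and substitute into x ≡ 1 (mod 3): 20·t ≡ 1 − 18 = -17 (mod 3).
    Reduce coefficients mod 3: 2·t ≡ 1 (mod 3).
    The inverse of 2 mod 3 is 2 (since 2·2 = 4 = 1·3 + 1), so t ≡ 2·1 = 2 ≡ 2 (mod 3).
    Then x = 18 + 20·2 = 58, valid modulo lcm(20, 3) = 60: x ≡ 58 (mod 60).
Verify: 58 mod 4 = 2 ✓, 58 mod 5 = 3 ✓, 58 mod 3 = 1 ✓.

x ≡ 58 (mod 60).


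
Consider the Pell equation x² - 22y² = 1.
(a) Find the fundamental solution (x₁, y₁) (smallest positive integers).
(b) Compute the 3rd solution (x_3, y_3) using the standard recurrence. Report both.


Step 1: Find the fundamental solution (x₁, y₁) of x² - 22y² = 1.
  Expand √22 as a continued fraction. a₀ = ⌊√22⌋ = 4; iterate m_{k+1} = d_k·a_k − m_k, d_{k+1} = (22 − m_{k+1}²)/d_k, a_{k+1} = ⌊(a₀ + m_{k+1})/d_{k+1}⌋ (starting m₀ = 0, d₀ = 1), with convergents p_k = a_k·p_{k-1} + p_{k-2}, q_k = a_k·q_{k-1} + q_{k-2} (p₋₁ = 1, q₋₁ = 0):
  k = 0: a₀ = 4; p₀/q₀ = 4/1; p₀² − 22·q₀² = 16 − 22 = -6.
  k = 1: m = 4, d = 6, a = ⌊(4 + 4)/6⌋ = 1; p/q = (1·4 + 1)/(1·1 + 0) = 5/1; p² − 22·q² = 25 − 22 = 3.
  k = 2: m = 2, d = 3, a = ⌊(4 + 2)/3⌋ = 2; p/q = (2·5 + 4)/(2·1 + 1) = 14/3; p² − 22·q² = 196 − 198 = -2.
  k = 3: m = 4, d = 2, a = ⌊(4 + 4)/2⌋ = 4; p/q = (4·14 + 5)/(4·3 + 1) = 61/13; p² − 22·q² = 3721 − 3718 = 3.
  k = 4: m = 4, d = 3, a = ⌊(4 + 4)/3⌋ = 2; p/q = (2·61 + 14)/(2·13 + 3) = 136/29; p² − 22·q² = 18496 − 18502 = -6.
  k = 5: m = 2, d = 6, a = ⌊(4 + 2)/6⌋ = 1; p/q = (1·136 + 61)/(1·29 + 13) = 197/42; p² − 22·q² = 38809 − 38808 = 1.
  The first convergent with p² − 22·q² = 1 gives the fundamental solution (x₁, y₁) = (197, 42).
Step 2: Apply the recurrence (x_{n+1}, y_{n+1}) = (x₁x_n + 22y₁y_n, x₁y_n + y₁x_n) repeatedly.
  From (x_1, y_1) = (197, 42): x_2 = 197·197 + 22·42·42 = 77617; y_2 = 197·42 + 42·197 = 16548.
  From (x_2, y_2) = (77617, 16548): x_3 = 197·77617 + 22·42·16548 = 30580901; y_3 = 197·16548 + 42·77617 = 6519870.
Step 3: Verify x_3² - 22·y_3² = 935191505971801 - 935191505971800 = 1 (should be 1). ✓

(x_1, y_1) = (197, 42); (x_3, y_3) = (30580901, 6519870).


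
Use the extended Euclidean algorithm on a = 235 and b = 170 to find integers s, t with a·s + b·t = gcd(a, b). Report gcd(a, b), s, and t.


Euclidean algorithm on (235, 170) — divide until remainder is 0:
  235 = 1 · 170 + 65
  170 = 2 · 65 + 40
  65 = 1 · 40 + 25
  40 = 1 · 25 + 15
  25 = 1 · 15 + 10
  15 = 1 · 10 + 5
  10 = 2 · 5 + 0
gcd(235, 170) = 5.
Track Bezout coefficients alongside the remainders: start with r₀ = 235 = a·1 + b·0 (s = 1, t = 0) and r₁ = 170 = a·0 + b·1 (s = 0, t = 1); each new remainder r_{k+1} = r_{k-1} − q_k·r_k inherits s_{k+1} = s_{k-1} − q_k·s_k, t_{k+1} = t_{k-1} − q_k·t_k, so r_k = a·s_k + b·t_k at every step:
  q = 1: r = 65, s = 1 − 1·0 = 1, t = 0 − 1·1 = -1  (check: 235·1 + 170·(-1) = 65)
  q = 2: r = 40, s = 0 − 2·1 = -2, t = 1 − 2·(-1) = 3  (check: 235·(-2) + 170·3 = 40)
  q = 1: r = 25, s = 1 − 1·(-2) = 3, t = -1 − 1·3 = -4  (check: 235·3 + 170·(-4) = 25)
  q = 1: r = 15, s = -2 − 1·3 = -5, t = 3 − 1·(-4) = 7  (check: 235·(-5) + 170·7 = 15)
  q = 1: r = 10, s = 3 − 1·(-5) = 8, t = -4 − 1·7 = -11  (check: 235·8 + 170·(-11) = 10)
  q = 1: r = 5, s = -5 − 1·8 = -13, t = 7 − 1·(-11) = 18  (check: 235·(-13) + 170·18 = 5)
The row with r = 5 (the gcd) gives the Bezout coefficients s = -13, t = 18.
Result: 235 · (-13) + 170 · (18) = 5.

gcd(235, 170) = 5; s = -13, t = 18 (check: 235·(-13) + 170·18 = 5).


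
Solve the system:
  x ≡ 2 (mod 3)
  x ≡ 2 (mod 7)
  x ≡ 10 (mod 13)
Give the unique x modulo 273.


Moduli 3, 7, 13 are pairwise coprime; by CRT there is a unique solution modulo M = 3 · 7 · 13 = 273.
Solve pairwise, accumulating the modulus:
  Start with x ≡ 2 (mod 3).
  Combine with x ≡ 2 (mod 7): since gcd(3, 7) = 1, we get a unique residue mod 21.
    Write x = 2 + 3·t and substitute into x ≡ 2 (mod 7): 3·t ≡ 2 − 2 = 0 (mod 7).
    The inverse of 3 mod 7 is 5 (since 3·5 = 15 = 2·7 + 1), so t ≡ 5·0 = 0 ≡ 0 (mod 7).
    Then x = 2 + 3·0 = 2, valid modulo lcm(3, 7) = 21: x ≡ 2 (mod 21).
  Combine with x ≡ 10 (mod 13): since gcd(21, 13) = 1, we get a unique residue mod 273.
    Write x = 2 + 21·t and substitute into x ≡ 10 (mod 13): 21·t ≡ 10 − 2 = 8 (mod 13).
    Reduce coefficients mod 13: 8·t ≡ 8 (mod 13).
    The inverse of 8 mod 13 is 5 (since 8·5 = 40 = 3·13 + 1), so t ≡ 5·8 = 40 ≡ 1 (mod 13).
    Then x = 2 + 21·1 = 23, valid modulo lcm(21, 13) = 273: x ≡ 23 (mod 273).
Verify: 23 mod 3 = 2 ✓, 23 mod 7 = 2 ✓, 23 mod 13 = 10 ✓.

x ≡ 23 (mod 273).


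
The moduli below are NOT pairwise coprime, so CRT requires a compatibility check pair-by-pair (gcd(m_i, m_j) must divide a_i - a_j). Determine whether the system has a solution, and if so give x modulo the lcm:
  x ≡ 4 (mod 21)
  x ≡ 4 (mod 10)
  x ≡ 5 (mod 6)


Moduli 21, 10, 6 are not pairwise coprime, so CRT works modulo lcm(m_i) when all pairwise compatibility conditions hold.
Pairwise compatibility: gcd(m_i, m_j) must divide a_i - a_j for every pair.
Merge one congruence at a time:
  Start: x ≡ 4 (mod 21).
  Combine with x ≡ 4 (mod 10): gcd(21, 10) = 1; 4 - 4 = 0, which IS divisible by 1, so compatible.
    Write x = 4 + 21·t and substitute into x ≡ 4 (mod 10): 21·t ≡ 4 − 4 = 0 (mod 10).
    Reduce coefficients mod 10: 1·t ≡ 0 (mod 10).
    So t ≡ 0 (mod 10).
    Then x = 4 + 21·0 = 4, valid modulo lcm(21, 10) = 210: x ≡ 4 (mod 210).
  Combine with x ≡ 5 (mod 6): gcd(210, 6) = 6, and 5 - 4 = 1 is NOT divisible by 6.
    ⇒ system is inconsistent (no integer solution).

No solution (the system is inconsistent).


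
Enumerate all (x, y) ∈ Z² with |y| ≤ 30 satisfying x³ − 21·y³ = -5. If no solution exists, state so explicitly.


The equation is x³ - 21y³ = -5. For fixed y, x³ = 21·y³ − 5, so a solution requires the RHS to be a perfect cube.
Strategy: iterate y from -30 to 30, compute RHS = 21·y³ − 5, and check whether it is a (positive or negative) perfect cube.
Check small values of y:
  y = 0: RHS = -5 is not a perfect cube.
  y = 1: RHS = 16 is not a perfect cube.
  y = -1: RHS = -26 is not a perfect cube.
  y = 2: RHS = 163 is not a perfect cube.
  y = -2: RHS = -173 is not a perfect cube.
  y = 3: RHS = 562 is not a perfect cube.
  y = -3: RHS = -572 is not a perfect cube.
Continuing the search up to |y| = 30 finds no solutions either.
No (x, y) in the scanned range satisfies the equation.

No integer solutions with |y| ≤ 30.


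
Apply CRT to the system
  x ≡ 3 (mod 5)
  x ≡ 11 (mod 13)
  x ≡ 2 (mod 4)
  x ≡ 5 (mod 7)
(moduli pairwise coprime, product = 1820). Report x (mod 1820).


Product of moduli M = 5 · 13 · 4 · 7 = 1820.
Merge one congruence at a time:
  Start: x ≡ 3 (mod 5).
  Combine with x ≡ 11 (mod 13); new modulus lcm = 65.
    Write x = 3 + 5·t and substitute into x ≡ 11 (mod 13): 5·t ≡ 11 − 3 = 8 (mod 13).
    The inverse of 5 mod 13 is 8 (since 5·8 = 40 = 3·13 + 1), so t ≡ 8·8 = 64 ≡ 12 (mod 13).
    Then x = 3 + 5·12 = 63, valid modulo lcm(5, 13) = 65: x ≡ 63 (mod 65).
  Combine with x ≡ 2 (mod 4); new modulus lcm = 260.
    Write x = 63 + 65·t and substitute into x ≡ 2 (mod 4): 65·t ≡ 2 − 63 = -61 (mod 4).
    Reduce coefficients mod 4: 1·t ≡ 3 (mod 4).
    So t ≡ 3 (mod 4).
    Then x = 63 + 65·3 = 258, valid modulo lcm(65, 4) = 260: x ≡ 258 (mod 260).
  Combine with x ≡ 5 (mod 7); new modulus lcm = 1820.
    Write x = 258 + 260·t and substitute into x ≡ 5 (mod 7): 260·t ≡ 5 − 258 = -253 (mod 7).
    Reduce coefficients mod 7: 1·t ≡ 6 (mod 7).
    So t ≡ 6 (mod 7).
    Then x = 258 + 260·6 = 1818, valid modulo lcm(260, 7) = 1820: x ≡ 1818 (mod 1820).
Verify against each original: 1818 mod 5 = 3, 1818 mod 13 = 11, 1818 mod 4 = 2, 1818 mod 7 = 5.

x ≡ 1818 (mod 1820).


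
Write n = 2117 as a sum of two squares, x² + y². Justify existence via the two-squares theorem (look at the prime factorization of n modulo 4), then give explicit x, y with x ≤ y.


Step 1: Factor n = 2117 = 29 · 73.
Step 2: Check the mod-4 condition on each prime factor: 29 ≡ 1 (mod 4), exponent 1; 73 ≡ 1 (mod 4), exponent 1.
All primes ≡ 3 (mod 4) appear to even exponent (or don't appear), so by the two-squares theorem n IS expressible as a sum of two squares.
Step 3: Build a representation. Here n = 29 · 73 is a product of primes ≡ 1 (mod 4). Each prime p ≡ 1 (mod 4) is itself a sum of two squares; find a² by testing p − a² for a perfect square:
  29: 29 − 1² = 28, 29 − 2² = 25 = 5² ⇒ 29 = 2² + 5².
  73: 73 − 1² = 72, 73 − 2² = 69, 73 − 3² = 64 = 8² ⇒ 73 = 3² + 8².
  Combine using the Brahmagupta–Fibonacci identity (a² + b²)(c² + d²) = (ac − bd)² + (ad + bc)² = (ac + bd)² + (ad − bc)²:
  29 · 73 = 2117: from (2² + 5²)(3² + 8²), take (2·3 − 5·8, 2·8 + 5·3) = (6 − 40, 16 + 15) = (-34, 31); dropping signs (only squares matter) gives (34, 31); check 34² + 31² = 1156 + 961 = 2117 ✓.
Step 4: Order so x ≤ y and verify: 31² + 34² = 961 + 1156 = 2117 = n. ✓

n = 2117 = 31² + 34² (one valid representation with x ≤ y).


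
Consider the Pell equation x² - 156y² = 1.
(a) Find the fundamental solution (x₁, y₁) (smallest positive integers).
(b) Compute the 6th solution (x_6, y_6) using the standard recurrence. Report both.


Step 1: Find the fundamental solution (x₁, y₁) of x² - 156y² = 1.
  Expand √156 as a continued fraction. a₀ = ⌊√156⌋ = 12; iterate m_{k+1} = d_k·a_k − m_k, d_{k+1} = (156 − m_{k+1}²)/d_k, a_{k+1} = ⌊(a₀ + m_{k+1})/d_{k+1}⌋ (starting m₀ = 0, d₀ = 1), with convergents p_k = a_k·p_{k-1} + p_{k-2}, q_k = a_k·q_{k-1} + q_{k-2} (p₋₁ = 1, q₋₁ = 0):
  k = 0: a₀ = 12; p₀/q₀ = 12/1; p₀² − 156·q₀² = 144 − 156 = -12.
  k = 1: m = 12, d = 12, a = ⌊(12 + 12)/12⌋ = 2; p/q = (2·12 + 1)/(2·1 + 0) = 25/2; p² − 156·q² = 625 − 624 = 1.
  The first convergent with p² − 156·q² = 1 gives the fundamental solution (x₁, y₁) = (25, 2).
Step 2: Apply the recurrence (x_{n+1}, y_{n+1}) = (x₁x_n + 156y₁y_n, x₁y_n + y₁x_n) repeatedly.
  From (x_1, y_1) = (25, 2): x_2 = 25·25 + 156·2·2 = 1249; y_2 = 25·2 + 2·25 = 100.
  From (x_2, y_2) = (1249, 100): x_3 = 25·1249 + 156·2·100 = 62425; y_3 = 25·100 + 2·1249 = 4998.
  From (x_3, y_3) = (62425, 4998): x_4 = 25·62425 + 156·2·4998 = 3120001; y_4 = 25·4998 + 2·62425 = 249800.
  From (x_4, y_4) = (3120001, 249800): x_5 = 25·3120001 + 156·2·249800 = 155937625; y_5 = 25·249800 + 2·3120001 = 12485002.
  From (x_5, y_5) = (155937625, 12485002): x_6 = 25·155937625 + 156·2·12485002 = 7793761249; y_6 = 25·12485002 + 2·155937625 = 624000300.
Step 3: Verify x_6² - 156·y_6² = 60742714406414040001 - 60742714406414040000 = 1 (should be 1). ✓

(x_1, y_1) = (25, 2); (x_6, y_6) = (7793761249, 624000300).


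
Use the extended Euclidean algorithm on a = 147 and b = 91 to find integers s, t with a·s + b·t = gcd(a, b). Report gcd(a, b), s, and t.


Euclidean algorithm on (147, 91) — divide until remainder is 0:
  147 = 1 · 91 + 56
  91 = 1 · 56 + 35
  56 = 1 · 35 + 21
  35 = 1 · 21 + 14
  21 = 1 · 14 + 7
  14 = 2 · 7 + 0
gcd(147, 91) = 7.
Track Bezout coefficients alongside the remainders: start with r₀ = 147 = a·1 + b·0 (s = 1, t = 0) and r₁ = 91 = a·0 + b·1 (s = 0, t = 1); each new remainder r_{k+1} = r_{k-1} − q_k·r_k inherits s_{k+1} = s_{k-1} − q_k·s_k, t_{k+1} = t_{k-1} − q_k·t_k, so r_k = a·s_k + b·t_k at every step:
  q = 1: r = 56, s = 1 − 1·0 = 1, t = 0 − 1·1 = -1  (check: 147·1 + 91·(-1) = 56)
  q = 1: r = 35, s = 0 − 1·1 = -1, t = 1 − 1·(-1) = 2  (check: 147·(-1) + 91·2 = 35)
  q = 1: r = 21, s = 1 − 1·(-1) = 2, t = -1 − 1·2 = -3  (check: 147·2 + 91·(-3) = 21)
  q = 1: r = 14, s = -1 − 1·2 = -3, t = 2 − 1·(-3) = 5  (check: 147·(-3) + 91·5 = 14)
  q = 1: r = 7, s = 2 − 1·(-3) = 5, t = -3 − 1·5 = -8  (check: 147·5 + 91·(-8) = 7)
The row with r = 7 (the gcd) gives the Bezout coefficients s = 5, t = -8.
Result: 147 · (5) + 91 · (-8) = 7.

gcd(147, 91) = 7; s = 5, t = -8 (check: 147·5 + 91·(-8) = 7).


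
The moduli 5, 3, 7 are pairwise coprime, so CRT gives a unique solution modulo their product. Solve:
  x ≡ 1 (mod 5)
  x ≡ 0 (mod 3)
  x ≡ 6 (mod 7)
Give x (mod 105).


Moduli 5, 3, 7 are pairwise coprime; by CRT there is a unique solution modulo M = 5 · 3 · 7 = 105.
Solve pairwise, accumulating the modulus:
  Start with x ≡ 1 (mod 5).
  Combine with x ≡ 0 (mod 3): since gcd(5, 3) = 1, we get a unique residue mod 15.
    Write x = 1 + 5·t and substitute into x ≡ 0 (mod 3): 5·t ≡ 0 − 1 = -1 (mod 3).
    Reduce coefficients mod 3: 2·t ≡ 2 (mod 3).
    The inverse of 2 mod 3 is 2 (since 2·2 = 4 = 1·3 + 1), so t ≡ 2·2 = 4 ≡ 1 (mod 3).
    Then x = 1 + 5·1 = 6, valid modulo lcm(5, 3) = 15: x ≡ 6 (mod 15).
  Combine with x ≡ 6 (mod 7): since gcd(15, 7) = 1, we get a unique residue mod 105.
    Write x = 6 + 15·t and substitute into x ≡ 6 (mod 7): 15·t ≡ 6 − 6 = 0 (mod 7).
    Reduce coefficients mod 7: 1·t ≡ 0 (mod 7).
    So t ≡ 0 (mod 7).
    Then x = 6 + 15·0 = 6, valid modulo lcm(15, 7) = 105: x ≡ 6 (mod 105).
Verify: 6 mod 5 = 1 ✓, 6 mod 3 = 0 ✓, 6 mod 7 = 6 ✓.

x ≡ 6 (mod 105).


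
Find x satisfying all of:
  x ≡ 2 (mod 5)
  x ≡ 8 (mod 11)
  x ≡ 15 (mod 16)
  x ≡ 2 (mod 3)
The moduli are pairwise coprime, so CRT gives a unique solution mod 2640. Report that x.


Product of moduli M = 5 · 11 · 16 · 3 = 2640.
Merge one congruence at a time:
  Start: x ≡ 2 (mod 5).
  Combine with x ≡ 8 (mod 11); new modulus lcm = 55.
    Write x = 2 + 5·t and substitute into x ≡ 8 (mod 11): 5·t ≡ 8 − 2 = 6 (mod 11).
    The inverse of 5 mod 11 is 9 (since 5·9 = 45 = 4·11 + 1), so t ≡ 9·6 = 54 ≡ 10 (mod 11).
    Then x = 2 + 5·10 = 52, valid modulo lcm(5, 11) = 55: x ≡ 52 (mod 55).
  Combine with x ≡ 15 (mod 16); new modulus lcm = 880.
    Write x = 52 + 55·t and substitute into x ≡ 15 (mod 16): 55·t ≡ 15 − 52 = -37 (mod 16).
    Reduce coefficients mod 16: 7·t ≡ 11 (mod 16).
    The inverse of 7 mod 16 is 7 (since 7·7 = 49 = 3·16 + 1), so t ≡ 7·11 = 77 ≡ 13 (mod 16).
    Then x = 52 + 55·13 = 767, valid modulo lcm(55, 16) = 880: x ≡ 767 (mod 880).
  Combine with x ≡ 2 (mod 3); new modulus lcm = 2640.
    Write x = 767 + 880·t and substitute into x ≡ 2 (mod 3): 880·t ≡ 2 − 767 = -765 (mod 3).
    Reduce coefficients mod 3: 1·t ≡ 0 (mod 3).
    So t ≡ 0 (mod 3).
    Then x = 767 + 880·0 = 767, valid modulo lcm(880, 3) = 2640: x ≡ 767 (mod 2640).
Verify against each original: 767 mod 5 = 2, 767 mod 11 = 8, 767 mod 16 = 15, 767 mod 3 = 2.

x ≡ 767 (mod 2640).


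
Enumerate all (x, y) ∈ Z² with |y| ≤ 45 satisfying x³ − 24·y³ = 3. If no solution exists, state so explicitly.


The equation is x³ - 24y³ = 3. For fixed y, x³ = 24·y³ + 3, so a solution requires the RHS to be a perfect cube.
Strategy: iterate y from -45 to 45, compute RHS = 24·y³ + 3, and check whether it is a (positive or negative) perfect cube.
Check small values of y:
  y = 0: RHS = 3 is not a perfect cube.
  y = 1: RHS = 27 = (3)³ ⇒ x = 3 works.
  y = -1: RHS = -21 is not a perfect cube.
  y = 2: RHS = 195 is not a perfect cube.
  y = -2: RHS = -189 is not a perfect cube.
  y = 3: RHS = 651 is not a perfect cube.
  y = -3: RHS = -645 is not a perfect cube.
Continuing the search up to |y| = 45 finds no further solutions beyond those listed.
Collected solutions: (3, 1).

Solutions (with |y| ≤ 45): (3, 1).


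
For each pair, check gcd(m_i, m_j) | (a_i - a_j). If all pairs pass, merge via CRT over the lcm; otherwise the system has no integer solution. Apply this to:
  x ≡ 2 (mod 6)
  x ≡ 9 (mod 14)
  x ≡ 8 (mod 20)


Moduli 6, 14, 20 are not pairwise coprime, so CRT works modulo lcm(m_i) when all pairwise compatibility conditions hold.
Pairwise compatibility: gcd(m_i, m_j) must divide a_i - a_j for every pair.
Merge one congruence at a time:
  Start: x ≡ 2 (mod 6).
  Combine with x ≡ 9 (mod 14): gcd(6, 14) = 2, and 9 - 2 = 7 is NOT divisible by 2.
    ⇒ system is inconsistent (no integer solution).

No solution (the system is inconsistent).


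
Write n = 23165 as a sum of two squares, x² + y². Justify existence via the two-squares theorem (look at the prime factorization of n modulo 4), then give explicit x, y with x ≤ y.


Step 1: Factor n = 23165 = 5 · 41 · 113.
Step 2: Check the mod-4 condition on each prime factor: 5 ≡ 1 (mod 4), exponent 1; 41 ≡ 1 (mod 4), exponent 1; 113 ≡ 1 (mod 4), exponent 1.
All primes ≡ 3 (mod 4) appear to even exponent (or don't appear), so by the two-squares theorem n IS expressible as a sum of two squares.
Step 3: Build a representation. Here n = 5 · 41 · 113 is a product of primes ≡ 1 (mod 4). Each prime p ≡ 1 (mod 4) is itself a sum of two squares; find a² by testing p − a² for a perfect square:
  5: 5 − 1² = 4 = 2² ⇒ 5 = 1² + 2².
  41: 41 − 1² = 40, 41 − 2² = 37, 41 − 3² = 32, 41 − 4² = 25 = 5² ⇒ 41 = 4² + 5².
  113: 113 − 1² = 112, 113 − 2² = 109, 113 − 3² = 104, 113 − 4² = 97, 113 − 5² = 88, 113 − 6² = 77, 113 − 7² = 64 = 8² ⇒ 113 = 7² + 8².
  Combine using the Brahmagupta–Fibonacci identity (a² + b²)(c² + d²) = (ac − bd)² + (ad + bc)² = (ac + bd)² + (ad − bc)²:
  5 · 41 = 205: from (1² + 2²)(4² + 5²), take (1·4 − 2·5, 1·5 + 2·4) = (4 − 10, 5 + 8) = (-6, 13); dropping signs (only squares matter) gives (6, 13); check 6² + 13² = 36 + 169 = 205 ✓.
  205 · 113 = 23165: from (6² + 13²)(7² + 8²), take (6·7 − 13·8, 6·8 + 13·7) = (42 − 104, 48 + 91) = (-62, 139); dropping signs (only squares matter) gives (62, 139); check 62² + 139² = 3844 + 19321 = 23165 ✓.
Step 4: Order so x ≤ y and verify: 62² + 139² = 3844 + 19321 = 23165 = n. ✓

n = 23165 = 62² + 139² (one valid representation with x ≤ y).


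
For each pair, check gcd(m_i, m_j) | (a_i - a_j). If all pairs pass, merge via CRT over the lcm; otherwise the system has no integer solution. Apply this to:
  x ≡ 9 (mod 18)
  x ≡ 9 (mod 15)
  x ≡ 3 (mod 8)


Moduli 18, 15, 8 are not pairwise coprime, so CRT works modulo lcm(m_i) when all pairwise compatibility conditions hold.
Pairwise compatibility: gcd(m_i, m_j) must divide a_i - a_j for every pair.
Merge one congruence at a time:
  Start: x ≡ 9 (mod 18).
  Combine with x ≡ 9 (mod 15): gcd(18, 15) = 3; 9 - 9 = 0, which IS divisible by 3, so compatible.
    Write x = 9 + 18·t and substitute into x ≡ 9 (mod 15): 18·t ≡ 9 − 9 = 0 (mod 15).
    Divide the congruence (and modulus) by g = 3: 6·t ≡ 0 (mod 5).
    Reduce coefficients mod 5: 1·t ≡ 0 (mod 5).
    So t ≡ 0 (mod 5).
    Then x = 9 + 18·0 = 9, valid modulo lcm(18, 15) = 90: x ≡ 9 (mod 90).
  Combine with x ≡ 3 (mod 8): gcd(90, 8) = 2; 3 - 9 = -6, which IS divisible by 2, so compatible.
    Write x = 9 + 90·t and substitute into x ≡ 3 (mod 8): 90·t ≡ 3 − 9 = -6 (mod 8).
    Divide the congruence (and modulus) by g = 2: 45·t ≡ -3 (mod 4).
    Reduce coefficients mod 4: 1·t ≡ 1 (mod 4).
    So t ≡ 1 (mod 4).
    Then x = 9 + 90·1 = 99, valid modulo lcm(90, 8) = 360: x ≡ 99 (mod 360).
Verify: 99 mod 18 = 9, 99 mod 15 = 9, 99 mod 8 = 3.

x ≡ 99 (mod 360).


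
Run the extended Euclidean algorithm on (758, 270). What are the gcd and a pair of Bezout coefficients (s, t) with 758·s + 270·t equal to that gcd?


Euclidean algorithm on (758, 270) — divide until remainder is 0:
  758 = 2 · 270 + 218
  270 = 1 · 218 + 52
  218 = 4 · 52 + 10
  52 = 5 · 10 + 2
  10 = 5 · 2 + 0
gcd(758, 270) = 2.
Track Bezout coefficients alongside the remainders: start with r₀ = 758 = a·1 + b·0 (s = 1, t = 0) and r₁ = 270 = a·0 + b·1 (s = 0, t = 1); each new remainder r_{k+1} = r_{k-1} − q_k·r_k inherits s_{k+1} = s_{k-1} − q_k·s_k, t_{k+1} = t_{k-1} − q_k·t_k, so r_k = a·s_k + b·t_k at every step:
  q = 2: r = 218, s = 1 − 2·0 = 1, t = 0 − 2·1 = -2  (check: 758·1 + 270·(-2) = 218)
  q = 1: r = 52, s = 0 − 1·1 = -1, t = 1 − 1·(-2) = 3  (check: 758·(-1) + 270·3 = 52)
  q = 4: r = 10, s = 1 − 4·(-1) = 5, t = -2 − 4·3 = -14  (check: 758·5 + 270·(-14) = 10)
  q = 5: r = 2, s = -1 − 5·5 = -26, t = 3 − 5·(-14) = 73  (check: 758·(-26) + 270·73 = 2)
The row with r = 2 (the gcd) gives the Bezout coefficients s = -26, t = 73.
Result: 758 · (-26) + 270 · (73) = 2.

gcd(758, 270) = 2; s = -26, t = 73 (check: 758·(-26) + 270·73 = 2).


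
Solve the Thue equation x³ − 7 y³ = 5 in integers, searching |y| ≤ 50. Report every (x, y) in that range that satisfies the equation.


The equation is x³ - 7y³ = 5. For fixed y, x³ = 7·y³ + 5, so a solution requires the RHS to be a perfect cube.
Strategy: iterate y from -50 to 50, compute RHS = 7·y³ + 5, and check whether it is a (positive or negative) perfect cube.
Check small values of y:
  y = 0: RHS = 5 is not a perfect cube.
  y = 1: RHS = 12 is not a perfect cube.
  y = -1: RHS = -2 is not a perfect cube.
  y = 2: RHS = 61 is not a perfect cube.
  y = -2: RHS = -51 is not a perfect cube.
  y = 3: RHS = 194 is not a perfect cube.
  y = -3: RHS = -184 is not a perfect cube.
Continuing the search up to |y| = 50 finds no solutions either.
No (x, y) in the scanned range satisfies the equation.

No integer solutions with |y| ≤ 50.


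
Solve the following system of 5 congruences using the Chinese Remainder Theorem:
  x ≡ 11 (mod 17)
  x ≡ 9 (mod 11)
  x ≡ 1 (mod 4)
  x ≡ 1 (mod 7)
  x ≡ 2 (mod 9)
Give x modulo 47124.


Product of moduli M = 17 · 11 · 4 · 7 · 9 = 47124.
Merge one congruence at a time:
  Start: x ≡ 11 (mod 17).
  Combine with x ≡ 9 (mod 11); new modulus lcm = 187.
    Write x = 11 + 17·t and substitute into x ≡ 9 (mod 11): 17·t ≡ 9 − 11 = -2 (mod 11).
    Reduce coefficients mod 11: 6·t ≡ 9 (mod 11).
    The inverse of 6 mod 11 is 2 (since 6·2 = 12 = 1·11 + 1), so t ≡ 2·9 = 18 ≡ 7 (mod 11).
    Then x = 11 + 17·7 = 130, valid modulo lcm(17, 11) = 187: x ≡ 130 (mod 187).
  Combine with x ≡ 1 (mod 4); new modulus lcm = 748.
    Write x = 130 + 187·t and substitute into x ≡ 1 (mod 4): 187·t ≡ 1 − 130 = -129 (mod 4).
    Reduce coefficients mod 4: 3·t ≡ 3 (mod 4).
    The inverse of 3 mod 4 is 3 (since 3·3 = 9 = 2·4 + 1), so t ≡ 3·3 = 9 ≡ 1 (mod 4).
    Then x = 130 + 187·1 = 317, valid modulo lcm(187, 4) = 748: x ≡ 317 (mod 748).
  Combine with x ≡ 1 (mod 7); new modulus lcm = 5236.
    Write x = 317 + 748·t and substitute into x ≡ 1 (mod 7): 748·t ≡ 1 − 317 = -316 (mod 7).
    Reduce coefficients mod 7: 6·t ≡ 6 (mod 7).
    The inverse of 6 mod 7 is 6 (since 6·6 = 36 = 5·7 + 1), so t ≡ 6·6 = 36 ≡ 1 (mod 7).
    Then x = 317 + 748·1 = 1065, valid modulo lcm(748, 7) = 5236: x ≡ 1065 (mod 5236).
  Combine with x ≡ 2 (mod 9); new modulus lcm = 47124.
    Write x = 1065 + 5236·t and substitute into x ≡ 2 (mod 9): 5236·t ≡ 2 − 1065 = -1063 (mod 9).
    Reduce coefficients mod 9: 7·t ≡ 8 (mod 9).
    The inverse of 7 mod 9 is 4 (since 7·4 = 28 = 3·9 + 1), so t ≡ 4·8 = 32 ≡ 5 (mod 9).
    Then x = 1065 + 5236·5 = 27245, valid modulo lcm(5236, 9) = 47124: x ≡ 27245 (mod 47124).
Verify against each original: 27245 mod 17 = 11, 27245 mod 11 = 9, 27245 mod 4 = 1, 27245 mod 7 = 1, 27245 mod 9 = 2.

x ≡ 27245 (mod 47124).


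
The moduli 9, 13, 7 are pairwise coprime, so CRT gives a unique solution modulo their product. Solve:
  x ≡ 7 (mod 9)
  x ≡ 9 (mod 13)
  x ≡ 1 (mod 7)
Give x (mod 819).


Moduli 9, 13, 7 are pairwise coprime; by CRT there is a unique solution modulo M = 9 · 13 · 7 = 819.
Solve pairwise, accumulating the modulus:
  Start with x ≡ 7 (mod 9).
  Combine with x ≡ 9 (mod 13): since gcd(9, 13) = 1, we get a unique residue mod 117.
    Write x = 7 + 9·t and substitute into x ≡ 9 (mod 13): 9·t ≡ 9 − 7 = 2 (mod 13).
    The inverse of 9 mod 13 is 3 (since 9·3 = 27 = 2·13 + 1), so t ≡ 3·2 = 6 ≡ 6 (mod 13).
    Then x = 7 + 9·6 = 61, valid modulo lcm(9, 13) = 117: x ≡ 61 (mod 117).
  Combine with x ≡ 1 (mod 7): since gcd(117, 7) = 1, we get a unique residue mod 819.
    Write x = 61 + 117·t and substitute into x ≡ 1 (mod 7): 117·t ≡ 1 − 61 = -60 (mod 7).
    Reduce coefficients mod 7: 5·t ≡ 3 (mod 7).
    The inverse of 5 mod 7 is 3 (since 5·3 = 15 = 2·7 + 1), so t ≡ 3·3 = 9 ≡ 2 (mod 7).
    Then x = 61 + 117·2 = 295, valid modulo lcm(117, 7) = 819: x ≡ 295 (mod 819).
Verify: 295 mod 9 = 7 ✓, 295 mod 13 = 9 ✓, 295 mod 7 = 1 ✓.

x ≡ 295 (mod 819).


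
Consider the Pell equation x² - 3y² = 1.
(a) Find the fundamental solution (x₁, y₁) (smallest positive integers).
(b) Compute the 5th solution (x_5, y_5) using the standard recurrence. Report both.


Step 1: Find the fundamental solution (x₁, y₁) of x² - 3y² = 1.
  Expand √3 as a continued fraction. a₀ = ⌊√3⌋ = 1; iterate m_{k+1} = d_k·a_k − m_k, d_{k+1} = (3 − m_{k+1}²)/d_k, a_{k+1} = ⌊(a₀ + m_{k+1})/d_{k+1}⌋ (starting m₀ = 0, d₀ = 1), with convergents p_k = a_k·p_{k-1} + p_{k-2}, q_k = a_k·q_{k-1} + q_{k-2} (p₋₁ = 1, q₋₁ = 0):
  k = 0: a₀ = 1; p₀/q₀ = 1/1; p₀² − 3·q₀² = 1 − 3 = -2.
  k = 1: m = 1, d = 2, a = ⌊(1 + 1)/2⌋ = 1; p/q = (1·1 + 1)/(1·1 + 0) = 2/1; p² − 3·q² = 4 − 3 = 1.
  The first convergent with p² − 3·q² = 1 gives the fundamental solution (x₁, y₁) = (2, 1).
Step 2: Apply the recurrence (x_{n+1}, y_{n+1}) = (x₁x_n + 3y₁y_n, x₁y_n + y₁x_n) repeatedly.
  From (x_1, y_1) = (2, 1): x_2 = 2·2 + 3·1·1 = 7; y_2 = 2·1 + 1·2 = 4.
  From (x_2, y_2) = (7, 4): x_3 = 2·7 + 3·1·4 = 26; y_3 = 2·4 + 1·7 = 15.
  From (x_3, y_3) = (26, 15): x_4 = 2·26 + 3·1·15 = 97; y_4 = 2·15 + 1·26 = 56.
  From (x_4, y_4) = (97, 56): x_5 = 2·97 + 3·1·56 = 362; y_5 = 2·56 + 1·97 = 209.
Step 3: Verify x_5² - 3·y_5² = 131044 - 131043 = 1 (should be 1). ✓

(x_1, y_1) = (2, 1); (x_5, y_5) = (362, 209).


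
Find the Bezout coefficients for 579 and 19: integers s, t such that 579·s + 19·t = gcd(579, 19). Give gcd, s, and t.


Euclidean algorithm on (579, 19) — divide until remainder is 0:
  579 = 30 · 19 + 9
  19 = 2 · 9 + 1
  9 = 9 · 1 + 0
gcd(579, 19) = 1.
Track Bezout coefficients alongside the remainders: start with r₀ = 579 = a·1 + b·0 (s = 1, t = 0) and r₁ = 19 = a·0 + b·1 (s = 0, t = 1); each new remainder r_{k+1} = r_{k-1} − q_k·r_k inherits s_{k+1} = s_{k-1} − q_k·s_k, t_{k+1} = t_{k-1} − q_k·t_k, so r_k = a·s_k + b·t_k at every step:
  q = 30: r = 9, s = 1 − 30·0 = 1, t = 0 − 30·1 = -30  (check: 579·1 + 19·(-30) = 9)
  q = 2: r = 1, s = 0 − 2·1 = -2, t = 1 − 2·(-30) = 61  (check: 579·(-2) + 19·61 = 1)
The row with r = 1 (the gcd) gives the Bezout coefficients s = -2, t = 61.
Result: 579 · (-2) + 19 · (61) = 1.

gcd(579, 19) = 1; s = -2, t = 61 (check: 579·(-2) + 19·61 = 1).
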